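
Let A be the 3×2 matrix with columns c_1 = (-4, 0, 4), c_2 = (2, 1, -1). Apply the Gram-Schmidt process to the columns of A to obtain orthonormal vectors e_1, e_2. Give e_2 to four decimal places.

e_1 = c_1/‖c_1‖ = (-4, 0, 4)/5.6569 = (-0.7071, 0.0000, 0.7071).
r_{12} = e_1·c_2 = -2.1213.
u_2 = c_2 + 2.1213·e_1 = (0.5000, 1.0000, 0.5000).
‖u_2‖ = 1.2247, so e_2 = (0.4082, 0.8165, 0.4082).

e_2 = (0.4082, 0.8165, 0.4082)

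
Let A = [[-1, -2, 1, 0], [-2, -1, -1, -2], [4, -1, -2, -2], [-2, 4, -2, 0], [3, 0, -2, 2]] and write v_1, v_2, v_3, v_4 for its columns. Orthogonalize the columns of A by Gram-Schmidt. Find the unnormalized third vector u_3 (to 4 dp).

u_3 = (-0.2778, -2.1959, -0.9678, -0.9298, -0.8860)

e_1 = v_1/‖v_1‖ = (-1, -2, 4, -2, 3)/5.8310 = (-0.1715, -0.3430, 0.6860, -0.3430, 0.5145).
r_{12} = e_1·v_2 = -1.3720.
u_2 = v_2 + 1.3720·e_1 = (-2.2353, -1.4706, -0.0588, 3.5294, 0.7059).
‖u_2‖ = 4.4853, so e_2 = (-0.4984, -0.3279, -0.0131, 0.7869, 0.1574).
r_{13} = e_1·v_3 = -1.5435; r_{23} = e_2·v_3 = -2.0328.
u_3 = v_3 + 1.5435·e_1 + 2.0328·e_2 = (-0.2778, -2.1959, -0.9678, -0.9298, -0.8860).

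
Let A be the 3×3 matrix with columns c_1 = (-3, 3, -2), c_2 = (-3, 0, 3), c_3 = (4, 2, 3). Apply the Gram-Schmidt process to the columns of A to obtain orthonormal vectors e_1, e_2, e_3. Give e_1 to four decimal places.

e_1 = (-0.6396, 0.6396, -0.4264)

e_1 = c_1/‖c_1‖ = (-3, 3, -2)/4.6904 = (-0.6396, 0.6396, -0.4264).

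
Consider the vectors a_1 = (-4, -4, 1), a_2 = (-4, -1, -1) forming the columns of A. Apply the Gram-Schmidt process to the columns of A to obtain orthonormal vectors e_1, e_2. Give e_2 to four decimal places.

e_2 = (-0.6386, 0.4904, -0.5930)

a_1 = (-4, -4, 1); ‖a_1‖ = 5.7446, so e_1 = (-0.6963, -0.6963, 0.1741).
e_1·a_2 = (-0.6963)·(-4) + (-0.6963)·(-1) + 0.1741·(-1) = 3.3075.
u_2 = a_2 − 3.3075·e_1 = (-1.6970, 1.3030, -1.5758).
‖u_2‖ = 2.6572, so e_2 = (-0.6386, 0.4904, -0.5930).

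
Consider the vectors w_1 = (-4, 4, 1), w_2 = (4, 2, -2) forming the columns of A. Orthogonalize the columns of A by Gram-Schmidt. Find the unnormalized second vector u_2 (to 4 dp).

w_1 = (-4, 4, 1); ‖w_1‖ = 5.7446, so e_1 = (-0.6963, 0.6963, 0.1741).
e_1·w_2 = (-0.6963)·4 + 0.6963·2 + 0.1741·(-2) = -1.7408.
u_2 = w_2 + 1.7408·e_1 = (2.7879, 3.2121, -1.6970).

u_2 = (2.7879, 3.2121, -1.6970)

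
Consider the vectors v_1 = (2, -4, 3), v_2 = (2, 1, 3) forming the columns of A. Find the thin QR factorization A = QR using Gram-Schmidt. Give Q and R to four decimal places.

v_1 = (2, -4, 3); ‖v_1‖ = 5.3852, so q_1 = (0.3714, -0.7428, 0.5571).
q_1·v_2 = 0.3714·2 + (-0.7428)·1 + 0.5571·3 = 1.6713.
u_2 = v_2 − 1.6713·q_1 = (1.3793, 2.2414, 2.0690).
‖u_2‖ = 3.3477, so q_2 = (0.4120, 0.6695, 0.6180).

Q = [[0.3714, 0.4120], [-0.7428, 0.6695], [0.5571, 0.6180]], R = [[5.3852, 1.6713], [0.0000, 3.3477]]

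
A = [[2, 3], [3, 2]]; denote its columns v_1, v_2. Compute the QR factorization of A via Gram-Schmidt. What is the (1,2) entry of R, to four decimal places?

v_1 = (2, 3); ‖v_1‖ = 3.6056, so q_1 = (0.5547, 0.8321).
r_{12} = q_1·v_2 = 3.3282.

r_{12} = 3.3282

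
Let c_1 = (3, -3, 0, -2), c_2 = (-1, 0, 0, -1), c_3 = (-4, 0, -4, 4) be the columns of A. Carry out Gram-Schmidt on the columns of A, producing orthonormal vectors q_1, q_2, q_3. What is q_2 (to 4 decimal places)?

q_2 = (-0.6177, -0.0975, 0.0000, -0.7803)

c_1 = (3, -3, 0, -2); ‖c_1‖ = 4.6904, so q_1 = (0.6396, -0.6396, 0.0000, -0.4264).
q_1·c_2 = 0.6396·(-1) + (-0.6396)·0 + 0.0000·0 + (-0.4264)·(-1) = -0.2132.
u_2 = c_2 + 0.2132·q_1 = (-0.8636, -0.1364, 0.0000, -1.0909).
‖u_2‖ = 1.3981, so q_2 = (-0.6177, -0.0975, 0.0000, -0.7803).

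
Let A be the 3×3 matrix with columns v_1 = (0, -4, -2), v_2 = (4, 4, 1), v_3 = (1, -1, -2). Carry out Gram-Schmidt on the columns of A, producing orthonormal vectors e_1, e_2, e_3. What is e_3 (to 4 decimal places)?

v_1 = (0, -4, -2); ‖v_1‖ = 4.4721, so e_1 = (0.0000, -0.8944, -0.4472).
e_1·v_2 = 0.0000·4 + (-0.8944)·4 + (-0.4472)·1 = -4.0249.
u_2 = v_2 + 4.0249·e_1 = (4.0000, 0.4000, -0.8000).
‖u_2‖ = 4.0988, so e_2 = (0.9759, 0.0976, -0.1952).
e_1·v_3 = 0.0000·1 + (-0.8944)·(-1) + (-0.4472)·(-2) = 1.7889; e_2·v_3 = 0.9759·1 + 0.0976·(-1) + (-0.1952)·(-2) = 1.2687.
u_3 = v_3 − 1.7889·e_1 − 1.2687·e_2 = (-0.2381, 0.4762, -0.9524).
‖u_3‖ = 1.0911, so e_3 = (-0.2182, 0.4364, -0.8729).

e_3 = (-0.2182, 0.4364, -0.8729)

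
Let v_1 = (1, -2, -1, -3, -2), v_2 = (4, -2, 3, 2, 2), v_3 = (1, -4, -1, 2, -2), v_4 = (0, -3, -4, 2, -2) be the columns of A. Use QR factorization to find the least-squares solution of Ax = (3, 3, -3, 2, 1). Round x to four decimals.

x = (0.0064, 1.0589, -2.5512, 2.1980)

v_1 = (1, -2, -1, -3, -2); ‖v_1‖ = 4.3589, so q_1 = (0.2294, -0.4588, -0.2294, -0.6882, -0.4588).
q_1·v_2 = 0.2294·4 + (-0.4588)·(-2) + (-0.2294)·3 + (-0.6882)·2 + (-0.4588)·2 = -1.1471.
u_2 = v_2 + 1.1471·q_1 = (4.2632, -2.5263, 2.7368, 1.2105, 1.4737).
‖u_2‖ = 5.9736, so q_2 = (0.7137, -0.4229, 0.4582, 0.2026, 0.2467).
q_1·v_3 = 0.2294·1 + (-0.4588)·(-4) + (-0.2294)·(-1) + (-0.6882)·2 + (-0.4588)·(-2) = 1.8353; q_2·v_3 = 0.7137·1 + (-0.4229)·(-4) + 0.4582·(-1) + 0.2026·2 + 0.2467·(-2) = 1.8590.
u_3 = v_3 − 1.8353·q_1 − 1.8590·q_2 = (-0.7478, -2.3717, -1.4307, 2.8864, -1.6165).
‖u_3‖ = 4.3790, so q_3 = (-0.1708, -0.5416, -0.3267, 0.6592, -0.3692).
q_1·v_4 = 0.2294·0 + (-0.4588)·(-3) + (-0.2294)·(-4) + (-0.6882)·2 + (-0.4588)·(-2) = 1.8353; q_2·v_4 = 0.7137·0 + (-0.4229)·(-3) + 0.4582·(-4) + 0.2026·2 + 0.2467·(-2) = -0.6520; q_3·v_4 = (-0.1708)·0 + (-0.5416)·(-3) + (-0.3267)·(-4) + 0.6592·2 + (-0.3692)·(-2) = 4.9883.
u_4 = v_4 − 1.8353·q_1 + 0.6520·q_2 − 4.9883·q_3 = (0.8961, 0.2681, -1.6505, 0.1072, 0.8444).
‖u_4‖ = 2.0793, so q_4 = (0.4310, 0.1289, -0.7938, 0.0516, 0.4061).
Qᵀb = (-1.8353, 0.1498, -0.2078, 4.5702).
Back-substitute: x_4 = 4.5702/2.0793 = 2.1980.
x_3 = (-0.2078 − 4.9883·2.1980)/4.3790 = -2.5512.
x_2 = (0.1498 − 1.8590·(-2.5512) + 0.6520·2.1980)/5.9736 = 1.0589.
x_1 = (-1.8353 + 1.1471·1.0589 − 1.8353·(-2.5512) − 1.8353·2.1980)/4.3589 = 0.0064.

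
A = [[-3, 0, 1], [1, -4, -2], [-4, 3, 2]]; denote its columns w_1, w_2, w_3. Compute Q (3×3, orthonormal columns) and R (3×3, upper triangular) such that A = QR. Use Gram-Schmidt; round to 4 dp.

w_1 = (-3, 1, -4); ‖w_1‖ = 5.0990, so q_1 = (-0.5883, 0.1961, -0.7845).
q_1·w_2 = (-0.5883)·0 + 0.1961·(-4) + (-0.7845)·3 = -3.1379.
u_2 = w_2 + 3.1379·q_1 = (-1.8462, -3.3846, 0.5385).
‖u_2‖ = 3.8928, so q_2 = (-0.4742, -0.8695, 0.1383).
q_1·w_3 = (-0.5883)·1 + 0.1961·(-2) + (-0.7845)·2 = -2.5495; q_2·w_3 = (-0.4742)·1 + (-0.8695)·(-2) + 0.1383·2 = 1.5413.
u_3 = w_3 + 2.5495·q_1 − 1.5413·q_2 = (0.2310, -0.1599, -0.2132).
‖u_3‖ = 0.3527, so q_3 = (0.6549, -0.4534, -0.6046).

Q = [[-0.5883, -0.4742, 0.6549], [0.1961, -0.8695, -0.4534], [-0.7845, 0.1383, -0.6046]], R = [[5.0990, -3.1379, -2.5495], [0.0000, 3.8928, 1.5413], [0.0000, 0.0000, 0.3527]]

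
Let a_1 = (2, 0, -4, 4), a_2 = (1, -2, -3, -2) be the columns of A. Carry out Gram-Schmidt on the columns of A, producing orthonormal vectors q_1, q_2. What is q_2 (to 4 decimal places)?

a_1 = (2, 0, -4, 4); ‖a_1‖ = 6.0000, so q_1 = (0.3333, 0.0000, -0.6667, 0.6667).
q_1·a_2 = 0.3333·1 + 0.0000·(-2) + (-0.6667)·(-3) + 0.6667·(-2) = 1.0000.
u_2 = a_2 − 1.0000·q_1 = (0.6667, -2.0000, -2.3333, -2.6667).
‖u_2‖ = 4.1231, so q_2 = (0.1617, -0.4851, -0.5659, -0.6468).

q_2 = (0.1617, -0.4851, -0.5659, -0.6468)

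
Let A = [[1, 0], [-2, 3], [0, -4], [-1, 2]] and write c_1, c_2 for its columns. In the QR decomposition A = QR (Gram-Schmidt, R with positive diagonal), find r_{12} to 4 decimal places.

r_{12} = -3.2660

c_1 = (1, -2, 0, -1); ‖c_1‖ = 2.4495, so e_1 = (0.4082, -0.8165, 0.0000, -0.4082).
r_{12} = e_1·c_2 = -3.2660.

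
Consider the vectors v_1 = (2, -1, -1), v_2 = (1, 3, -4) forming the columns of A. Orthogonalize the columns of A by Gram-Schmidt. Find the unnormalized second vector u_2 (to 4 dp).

e_1 = v_1/‖v_1‖ = (2, -1, -1)/2.4495 = (0.8165, -0.4082, -0.4082).
r_{12} = e_1·v_2 = 1.2247.
u_2 = v_2 − 1.2247·e_1 = (0.0000, 3.5000, -3.5000).

u_2 = (0.0000, 3.5000, -3.5000)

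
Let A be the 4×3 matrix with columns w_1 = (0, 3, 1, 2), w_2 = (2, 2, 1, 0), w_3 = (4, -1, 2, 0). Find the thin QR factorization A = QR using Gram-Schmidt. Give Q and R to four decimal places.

w_1 = (0, 3, 1, 2); ‖w_1‖ = 3.7417, so e_1 = (0.0000, 0.8018, 0.2673, 0.5345).
e_1·w_2 = 0.0000·2 + 0.8018·2 + 0.2673·1 + 0.5345·0 = 1.8708.
u_2 = w_2 − 1.8708·e_1 = (2.0000, 0.5000, 0.5000, -1.0000).
‖u_2‖ = 2.3452, so e_2 = (0.8528, 0.2132, 0.2132, -0.4264).
e_1·w_3 = 0.0000·4 + 0.8018·(-1) + 0.2673·2 + 0.5345·0 = -0.2673; e_2·w_3 = 0.8528·4 + 0.2132·(-1) + 0.2132·2 + (-0.4264)·0 = 3.6244.
u_3 = w_3 + 0.2673·e_1 − 3.6244·e_2 = (0.9091, -1.5584, 1.2987, 1.6883).
‖u_3‖ = 2.7915, so e_3 = (0.3257, -0.5583, 0.4652, 0.6048).

Q = [[0.0000, 0.8528, 0.3257], [0.8018, 0.2132, -0.5583], [0.2673, 0.2132, 0.4652], [0.5345, -0.4264, 0.6048]], R = [[3.7417, 1.8708, -0.2673], [0.0000, 2.3452, 3.6244], [0.0000, 0.0000, 2.7915]]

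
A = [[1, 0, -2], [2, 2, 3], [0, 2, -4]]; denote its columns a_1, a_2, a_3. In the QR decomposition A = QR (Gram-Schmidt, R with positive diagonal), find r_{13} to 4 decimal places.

r_{13} = 1.7889

e_1 = a_1/‖a_1‖ = (1, 2, 0)/2.2361 = (0.4472, 0.8944, 0.0000).
r_{13} = e_1·a_3 = 1.7889.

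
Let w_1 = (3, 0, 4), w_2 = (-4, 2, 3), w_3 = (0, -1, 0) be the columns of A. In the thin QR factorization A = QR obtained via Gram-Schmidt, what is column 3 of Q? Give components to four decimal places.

q_3 = (-0.2971, -0.9285, 0.2228)

q_1 = w_1/‖w_1‖ = (3, 0, 4)/5.0000 = (0.6000, 0.0000, 0.8000).
r_{12} = q_1·w_2 = 0.0000.
u_2 = w_2 − 0.0000·q_1 = (-4.0000, 2.0000, 3.0000).
‖u_2‖ = 5.3852, so q_2 = (-0.7428, 0.3714, 0.5571).
r_{13} = q_1·w_3 = 0.0000; r_{23} = q_2·w_3 = -0.3714.
u_3 = w_3 + 0.0000·q_1 + 0.3714·q_2 = (-0.2759, -0.8621, 0.2069).
‖u_3‖ = 0.9285, so q_3 = (-0.2971, -0.9285, 0.2228).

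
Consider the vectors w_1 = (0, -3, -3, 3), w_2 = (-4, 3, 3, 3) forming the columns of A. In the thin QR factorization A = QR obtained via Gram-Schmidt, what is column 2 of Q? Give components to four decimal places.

w_1 = (0, -3, -3, 3); ‖w_1‖ = 5.1962, so e_1 = (0.0000, -0.5774, -0.5774, 0.5774).
e_1·w_2 = 0.0000·(-4) + (-0.5774)·3 + (-0.5774)·3 + 0.5774·3 = -1.7321.
u_2 = w_2 + 1.7321·e_1 = (-4.0000, 2.0000, 2.0000, 4.0000).
‖u_2‖ = 6.3246, so e_2 = (-0.6325, 0.3162, 0.3162, 0.6325).

e_2 = (-0.6325, 0.3162, 0.3162, 0.6325)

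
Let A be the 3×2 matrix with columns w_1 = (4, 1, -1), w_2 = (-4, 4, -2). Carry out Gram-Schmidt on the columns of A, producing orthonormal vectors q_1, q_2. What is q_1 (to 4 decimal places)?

q_1 = (0.9428, 0.2357, -0.2357)

w_1 = (4, 1, -1); ‖w_1‖ = 4.2426, so q_1 = (0.9428, 0.2357, -0.2357).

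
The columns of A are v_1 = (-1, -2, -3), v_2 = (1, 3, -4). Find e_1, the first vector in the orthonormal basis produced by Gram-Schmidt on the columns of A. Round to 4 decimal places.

v_1 = (-1, -2, -3); ‖v_1‖ = 3.7417, so e_1 = (-0.2673, -0.5345, -0.8018).

e_1 = (-0.2673, -0.5345, -0.8018)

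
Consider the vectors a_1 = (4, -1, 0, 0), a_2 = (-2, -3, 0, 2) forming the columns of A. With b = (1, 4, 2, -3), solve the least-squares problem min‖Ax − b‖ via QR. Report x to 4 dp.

a_1 = (4, -1, 0, 0); ‖a_1‖ = 4.1231, so q_1 = (0.9701, -0.2425, 0.0000, 0.0000).
q_1·a_2 = 0.9701·(-2) + (-0.2425)·(-3) + 0.0000·0 + 0.0000·2 = -1.2127.
u_2 = a_2 + 1.2127·q_1 = (-0.8235, -3.2941, 0.0000, 2.0000).
‖u_2‖ = 3.9407, so q_2 = (-0.2090, -0.8359, 0.0000, 0.5075).
Qᵀb = (0.0000, -5.0752).
Back-substitute: x_2 = -5.0752/3.9407 = -1.2879.
x_1 = (0.0000 + 1.2127·(-1.2879))/4.1231 = -0.3788.

x = (-0.3788, -1.2879)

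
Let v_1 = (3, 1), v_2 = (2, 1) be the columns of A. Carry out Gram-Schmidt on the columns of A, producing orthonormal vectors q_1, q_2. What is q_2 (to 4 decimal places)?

v_1 = (3, 1); ‖v_1‖ = 3.1623, so q_1 = (0.9487, 0.3162).
q_1·v_2 = 0.9487·2 + 0.3162·1 = 2.2136.
u_2 = v_2 − 2.2136·q_1 = (-0.1000, 0.3000).
‖u_2‖ = 0.3162, so q_2 = (-0.3162, 0.9487).

q_2 = (-0.3162, 0.9487)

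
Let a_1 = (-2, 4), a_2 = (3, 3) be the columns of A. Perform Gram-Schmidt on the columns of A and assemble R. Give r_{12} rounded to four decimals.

r_{12} = 1.3416

a_1 = (-2, 4); ‖a_1‖ = 4.4721, so q_1 = (-0.4472, 0.8944).
r_{12} = q_1·a_2 = 1.3416.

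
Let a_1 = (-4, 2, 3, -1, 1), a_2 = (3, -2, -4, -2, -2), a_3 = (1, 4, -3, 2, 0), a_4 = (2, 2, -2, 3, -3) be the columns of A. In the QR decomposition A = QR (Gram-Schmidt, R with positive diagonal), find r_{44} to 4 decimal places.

a_1 = (-4, 2, 3, -1, 1); ‖a_1‖ = 5.5678, so e_1 = (-0.7184, 0.3592, 0.5388, -0.1796, 0.1796).
e_1·a_2 = (-0.7184)·3 + 0.3592·(-2) + 0.5388·(-4) + (-0.1796)·(-2) + 0.1796·(-2) = -5.0289.
u_2 = a_2 + 5.0289·e_1 = (-0.6129, -0.1935, -1.2903, -2.9032, -1.0968).
‖u_2‖ = 3.4219, so e_2 = (-0.1791, -0.0566, -0.3771, -0.8484, -0.3205).
e_1·a_3 = (-0.7184)·1 + 0.3592·4 + 0.5388·(-3) + (-0.1796)·2 + 0.1796·0 = -1.2572; e_2·a_3 = (-0.1791)·1 + (-0.0566)·4 + (-0.3771)·(-3) + (-0.8484)·2 + (-0.3205)·0 = -0.9710.
u_3 = a_3 + 1.2572·e_1 + 0.9710·e_2 = (-0.0771, 4.3967, -2.6887, 0.9504, -0.0854).
‖u_3‖ = 5.2418, so e_3 = (-0.0147, 0.8388, -0.5129, 0.1813, -0.0163).
e_1·a_4 = (-0.7184)·2 + 0.3592·2 + 0.5388·(-2) + (-0.1796)·3 + 0.1796·(-3) = -2.8737; e_2·a_4 = (-0.1791)·2 + (-0.0566)·2 + (-0.3771)·(-2) + (-0.8484)·3 + (-0.3205)·(-3) = -1.3009; e_3·a_4 = (-0.0147)·2 + 0.8388·2 + (-0.5129)·(-2) + 0.1813·3 + (-0.0163)·(-3) = 3.2668.
u_4 = a_4 + 2.8737·e_1 + 1.3009·e_2 − 3.2668·e_3 = (-0.2494, 0.2186, 0.7335, 0.7878, -2.8476).
r_{44} = ‖u_4‖ = 3.0623.

r_{44} = 3.0623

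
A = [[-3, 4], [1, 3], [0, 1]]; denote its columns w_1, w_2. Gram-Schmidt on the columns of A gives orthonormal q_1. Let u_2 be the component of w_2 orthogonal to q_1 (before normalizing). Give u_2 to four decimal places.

u_2 = (1.3000, 3.9000, 1.0000)

q_1 = w_1/‖w_1‖ = (-3, 1, 0)/3.1623 = (-0.9487, 0.3162, 0.0000).
r_{12} = q_1·w_2 = -2.8460.
u_2 = w_2 + 2.8460·q_1 = (1.3000, 3.9000, 1.0000).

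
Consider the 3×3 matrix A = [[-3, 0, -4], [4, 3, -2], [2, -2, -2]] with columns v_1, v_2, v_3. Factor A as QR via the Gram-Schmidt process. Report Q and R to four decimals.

v_1 = (-3, 4, 2); ‖v_1‖ = 5.3852, so e_1 = (-0.5571, 0.7428, 0.3714).
e_1·v_2 = (-0.5571)·0 + 0.7428·3 + 0.3714·(-2) = 1.4856.
u_2 = v_2 − 1.4856·e_1 = (0.8276, 1.8966, -2.5517).
‖u_2‖ = 3.2853, so e_2 = (0.2519, 0.5773, -0.7767).
e_1·v_3 = (-0.5571)·(-4) + 0.7428·(-2) + 0.3714·(-2) = 0.0000; e_2·v_3 = 0.2519·(-4) + 0.5773·(-2) + (-0.7767)·(-2) = -0.6088.
u_3 = v_3 + 0.0000·e_1 + 0.6088·e_2 = (-3.8466, -1.6486, -2.4728).
‖u_3‖ = 4.8610, so e_3 = (-0.7913, -0.3391, -0.5087).

Q = [[-0.5571, 0.2519, -0.7913], [0.7428, 0.5773, -0.3391], [0.3714, -0.7767, -0.5087]], R = [[5.3852, 1.4856, 0.0000], [0.0000, 3.2853, -0.6088], [0.0000, 0.0000, 4.8610]]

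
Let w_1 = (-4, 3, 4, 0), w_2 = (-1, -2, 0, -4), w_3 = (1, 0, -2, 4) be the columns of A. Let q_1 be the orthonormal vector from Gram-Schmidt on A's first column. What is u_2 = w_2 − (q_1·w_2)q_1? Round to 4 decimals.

u_2 = (-1.1951, -1.8537, 0.1951, -4.0000)

w_1 = (-4, 3, 4, 0); ‖w_1‖ = 6.4031, so q_1 = (-0.6247, 0.4685, 0.6247, 0.0000).
q_1·w_2 = (-0.6247)·(-1) + 0.4685·(-2) + 0.6247·0 + 0.0000·(-4) = -0.3123.
u_2 = w_2 + 0.3123·q_1 = (-1.1951, -1.8537, 0.1951, -4.0000).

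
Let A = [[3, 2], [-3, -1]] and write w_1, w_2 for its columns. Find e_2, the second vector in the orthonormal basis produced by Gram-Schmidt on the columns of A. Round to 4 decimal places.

e_2 = (0.7071, 0.7071)

w_1 = (3, -3); ‖w_1‖ = 4.2426, so e_1 = (0.7071, -0.7071).
e_1·w_2 = 0.7071·2 + (-0.7071)·(-1) = 2.1213.
u_2 = w_2 − 2.1213·e_1 = (0.5000, 0.5000).
‖u_2‖ = 0.7071, so e_2 = (0.7071, 0.7071).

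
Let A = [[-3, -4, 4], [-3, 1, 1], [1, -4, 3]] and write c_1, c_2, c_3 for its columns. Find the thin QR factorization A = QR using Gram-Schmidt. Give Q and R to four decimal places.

c_1 = (-3, -3, 1); ‖c_1‖ = 4.3589, so q_1 = (-0.6882, -0.6882, 0.2294).
q_1·c_2 = (-0.6882)·(-4) + (-0.6882)·1 + 0.2294·(-4) = 1.1471.
u_2 = c_2 − 1.1471·q_1 = (-3.2105, 1.7895, -4.2632).
‖u_2‖ = 5.6289, so q_2 = (-0.5704, 0.3179, -0.7574).
q_1·c_3 = (-0.6882)·4 + (-0.6882)·1 + 0.2294·3 = -2.7530; q_2·c_3 = (-0.5704)·4 + 0.3179·1 + (-0.7574)·3 = -4.2357.
u_3 = c_3 + 2.7530·q_1 + 4.2357·q_2 = (-0.3106, 0.4518, 0.4236).
‖u_3‖ = 0.6929, so q_3 = (-0.4483, 0.6521, 0.6114).

Q = [[-0.6882, -0.5704, -0.4483], [-0.6882, 0.3179, 0.6521], [0.2294, -0.7574, 0.6114]], R = [[4.3589, 1.1471, -2.7530], [0.0000, 5.6289, -4.2357], [0.0000, 0.0000, 0.6929]]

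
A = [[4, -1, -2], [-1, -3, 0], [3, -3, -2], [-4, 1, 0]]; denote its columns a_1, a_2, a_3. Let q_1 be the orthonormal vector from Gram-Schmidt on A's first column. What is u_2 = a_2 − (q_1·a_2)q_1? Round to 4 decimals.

a_1 = (4, -1, 3, -4); ‖a_1‖ = 6.4807, so q_1 = (0.6172, -0.1543, 0.4629, -0.6172).
q_1·a_2 = 0.6172·(-1) + (-0.1543)·(-3) + 0.4629·(-3) + (-0.6172)·1 = -2.1602.
u_2 = a_2 + 2.1602·q_1 = (0.3333, -3.3333, -2.0000, -0.3333).

u_2 = (0.3333, -3.3333, -2.0000, -0.3333)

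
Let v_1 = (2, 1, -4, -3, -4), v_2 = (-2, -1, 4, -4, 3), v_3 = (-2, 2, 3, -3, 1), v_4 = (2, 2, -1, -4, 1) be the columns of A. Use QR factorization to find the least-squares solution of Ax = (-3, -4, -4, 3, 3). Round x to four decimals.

q_1 = v_1/‖v_1‖ = (2, 1, -4, -3, -4)/6.7823 = (0.2949, 0.1474, -0.5898, -0.4423, -0.5898).
r_{12} = q_1·v_2 = -3.0963.
u_2 = v_2 + 3.0963·q_1 = (-1.0870, -0.5435, 2.1739, -5.3696, 1.1739).
‖u_2‖ = 6.0343, so q_2 = (-0.1801, -0.0901, 0.3603, -0.8898, 0.1945).
r_{13} = q_1·v_3 = -1.3270; r_{23} = q_2·v_3 = 4.1250.
u_3 = v_3 + 1.3270·q_1 − 4.1250·q_2 = (-0.8657, 2.5672, 0.7313, 0.0836, -0.5851).
‖u_3‖ = 2.8677, so q_3 = (-0.3019, 0.8952, 0.2550, 0.0291, -0.2040).
r_{14} = q_1·v_4 = 2.6540; r_{24} = q_2·v_4 = 2.8532; r_{34} = q_3·v_4 = 0.6110.
u_4 = v_4 − 2.6540·q_1 − 2.8532·q_2 − 0.6110·q_3 = (1.9158, 1.3187, -0.6185, -0.3050, 2.1348).
‖u_4‖ = 3.2314, so q_4 = (0.5929, 0.4081, -0.1914, -0.0944, 0.6606).
Qᵀb = (-2.2116, -2.6263, -4.2199, -0.9465).
Back-substitute: x_4 = -0.9465/3.2314 = -0.2929.
x_3 = (-4.2199 − 0.6110·(-0.2929))/2.8677 = -1.4091.
x_2 = (-2.6263 − 4.1250·(-1.4091) − 2.8532·(-0.2929))/6.0343 = 0.6665.
x_1 = (-2.2116 + 3.0963·0.6665 + 1.3270·(-1.4091) − 2.6540·(-0.2929))/6.7823 = -0.1829.

x = (-0.1829, 0.6665, -1.4091, -0.2929)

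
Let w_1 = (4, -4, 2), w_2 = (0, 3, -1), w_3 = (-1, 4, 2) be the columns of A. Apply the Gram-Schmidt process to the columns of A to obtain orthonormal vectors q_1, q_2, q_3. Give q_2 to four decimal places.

q_2 = (0.7288, 0.6768, -0.1041)

q_1 = w_1/‖w_1‖ = (4, -4, 2)/6.0000 = (0.6667, -0.6667, 0.3333).
r_{12} = q_1·w_2 = -2.3333.
u_2 = w_2 + 2.3333·q_1 = (1.5556, 1.4444, -0.2222).
‖u_2‖ = 2.1344, so q_2 = (0.7288, 0.6768, -0.1041).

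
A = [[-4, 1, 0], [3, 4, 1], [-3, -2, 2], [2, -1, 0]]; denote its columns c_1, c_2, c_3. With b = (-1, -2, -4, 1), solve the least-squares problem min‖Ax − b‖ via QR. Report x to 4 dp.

x = (0.2391, -0.2213, -1.8565)

c_1 = (-4, 3, -3, 2); ‖c_1‖ = 6.1644, so q_1 = (-0.6489, 0.4867, -0.4867, 0.3244).
q_1·c_2 = (-0.6489)·1 + 0.4867·4 + (-0.4867)·(-2) + 0.3244·(-1) = 1.9467.
u_2 = c_2 − 1.9467·q_1 = (2.2632, 3.0526, -1.0526, -1.6316).
‖u_2‖ = 4.2674, so q_2 = (0.5303, 0.7153, -0.2467, -0.3823).
q_1·c_3 = (-0.6489)·0 + 0.4867·1 + (-0.4867)·2 + 0.3244·0 = -0.4867; q_2·c_3 = 0.5303·0 + 0.7153·1 + (-0.2467)·2 + (-0.3823)·0 = 0.2220.
u_3 = c_3 + 0.4867·q_1 − 0.2220·q_2 = (-0.4335, 1.0780, 1.8179, 0.2428).
‖u_3‖ = 2.1711, so q_3 = (-0.1997, 0.4965, 0.8373, 0.1118).
Qᵀb = (1.9467, -1.3567, -4.0308).
Back-substitute: x_3 = -4.0308/2.1711 = -1.8565.
x_2 = (-1.3567 − 0.2220·(-1.8565))/4.2674 = -0.2213.
x_1 = (1.9467 − 1.9467·(-0.2213) + 0.4867·(-1.8565))/6.1644 = 0.2391.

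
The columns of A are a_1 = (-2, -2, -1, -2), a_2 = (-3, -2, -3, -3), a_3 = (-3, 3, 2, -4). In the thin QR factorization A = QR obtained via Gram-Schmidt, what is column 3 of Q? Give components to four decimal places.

a_1 = (-2, -2, -1, -2); ‖a_1‖ = 3.6056, so e_1 = (-0.5547, -0.5547, -0.2774, -0.5547).
e_1·a_2 = (-0.5547)·(-3) + (-0.5547)·(-2) + (-0.2774)·(-3) + (-0.5547)·(-3) = 5.2697.
u_2 = a_2 − 5.2697·e_1 = (-0.0769, 0.9231, -1.5385, -0.0769).
‖u_2‖ = 1.7974, so e_2 = (-0.0428, 0.5136, -0.8559, -0.0428).
e_1·a_3 = (-0.5547)·(-3) + (-0.5547)·3 + (-0.2774)·2 + (-0.5547)·(-4) = 1.6641; e_2·a_3 = (-0.0428)·(-3) + 0.5136·3 + (-0.8559)·2 + (-0.0428)·(-4) = 0.1284.
u_3 = a_3 − 1.6641·e_1 − 0.1284·e_2 = (-2.0714, 3.8571, 2.5714, -3.0714).
‖u_3‖ = 5.9342, so e_3 = (-0.3491, 0.6500, 0.4333, -0.5176).

e_3 = (-0.3491, 0.6500, 0.4333, -0.5176)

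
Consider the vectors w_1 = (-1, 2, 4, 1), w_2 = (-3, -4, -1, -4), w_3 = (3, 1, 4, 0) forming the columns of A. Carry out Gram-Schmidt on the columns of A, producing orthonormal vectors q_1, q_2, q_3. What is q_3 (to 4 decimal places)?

w_1 = (-1, 2, 4, 1); ‖w_1‖ = 4.6904, so q_1 = (-0.2132, 0.4264, 0.8528, 0.2132).
q_1·w_2 = (-0.2132)·(-3) + 0.4264·(-4) + 0.8528·(-1) + 0.2132·(-4) = -2.7716.
u_2 = w_2 + 2.7716·q_1 = (-3.5909, -2.8182, 1.3636, -3.4091).
‖u_2‖ = 5.8582, so q_2 = (-0.6130, -0.4811, 0.2328, -0.5819).
q_1·w_3 = (-0.2132)·3 + 0.4264·1 + 0.8528·4 + 0.2132·0 = 3.1980; q_2·w_3 = (-0.6130)·3 + (-0.4811)·1 + 0.2328·4 + (-0.5819)·0 = -1.3889.
u_3 = w_3 − 3.1980·q_1 + 1.3889·q_2 = (2.8305, -1.0318, 1.5960, -1.4901).
‖u_3‖ = 3.7207, so q_3 = (0.7607, -0.2773, 0.4290, -0.4005).

q_3 = (0.7607, -0.2773, 0.4290, -0.4005)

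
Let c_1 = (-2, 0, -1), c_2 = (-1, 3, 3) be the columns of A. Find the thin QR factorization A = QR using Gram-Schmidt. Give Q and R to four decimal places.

c_1 = (-2, 0, -1); ‖c_1‖ = 2.2361, so q_1 = (-0.8944, 0.0000, -0.4472).
q_1·c_2 = (-0.8944)·(-1) + 0.0000·3 + (-0.4472)·3 = -0.4472.
u_2 = c_2 + 0.4472·q_1 = (-1.4000, 3.0000, 2.8000).
‖u_2‖ = 4.3359, so q_2 = (-0.3229, 0.6919, 0.6458).

Q = [[-0.8944, -0.3229], [0.0000, 0.6919], [-0.4472, 0.6458]], R = [[2.2361, -0.4472], [0.0000, 4.3359]]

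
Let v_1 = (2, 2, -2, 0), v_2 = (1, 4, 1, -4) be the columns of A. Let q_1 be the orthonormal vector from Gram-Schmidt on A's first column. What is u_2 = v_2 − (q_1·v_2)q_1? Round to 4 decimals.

q_1 = v_1/‖v_1‖ = (2, 2, -2, 0)/3.4641 = (0.5774, 0.5774, -0.5774, 0.0000).
r_{12} = q_1·v_2 = 2.3094.
u_2 = v_2 − 2.3094·q_1 = (-0.3333, 2.6667, 2.3333, -4.0000).

u_2 = (-0.3333, 2.6667, 2.3333, -4.0000)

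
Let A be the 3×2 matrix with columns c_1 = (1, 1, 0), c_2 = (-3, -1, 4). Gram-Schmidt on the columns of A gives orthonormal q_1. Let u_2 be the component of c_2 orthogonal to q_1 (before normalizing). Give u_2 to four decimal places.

u_2 = (-1.0000, 1.0000, 4.0000)

c_1 = (1, 1, 0); ‖c_1‖ = 1.4142, so q_1 = (0.7071, 0.7071, 0.0000).
q_1·c_2 = 0.7071·(-3) + 0.7071·(-1) + 0.0000·4 = -2.8284.
u_2 = c_2 + 2.8284·q_1 = (-1.0000, 1.0000, 4.0000).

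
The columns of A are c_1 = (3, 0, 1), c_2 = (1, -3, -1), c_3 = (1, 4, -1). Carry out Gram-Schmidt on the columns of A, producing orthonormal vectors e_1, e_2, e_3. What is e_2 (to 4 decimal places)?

e_2 = (0.1229, -0.9214, -0.3686)

c_1 = (3, 0, 1); ‖c_1‖ = 3.1623, so e_1 = (0.9487, 0.0000, 0.3162).
e_1·c_2 = 0.9487·1 + 0.0000·(-3) + 0.3162·(-1) = 0.6325.
u_2 = c_2 − 0.6325·e_1 = (0.4000, -3.0000, -1.2000).
‖u_2‖ = 3.2558, so e_2 = (0.1229, -0.9214, -0.3686).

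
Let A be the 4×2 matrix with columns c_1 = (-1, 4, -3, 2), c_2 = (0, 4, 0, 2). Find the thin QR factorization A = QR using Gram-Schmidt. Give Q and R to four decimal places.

c_1 = (-1, 4, -3, 2); ‖c_1‖ = 5.4772, so e_1 = (-0.1826, 0.7303, -0.5477, 0.3651).
e_1·c_2 = (-0.1826)·0 + 0.7303·4 + (-0.5477)·0 + 0.3651·2 = 3.6515.
u_2 = c_2 − 3.6515·e_1 = (0.6667, 1.3333, 2.0000, 0.6667).
‖u_2‖ = 2.5820, so e_2 = (0.2582, 0.5164, 0.7746, 0.2582).

Q = [[-0.1826, 0.2582], [0.7303, 0.5164], [-0.5477, 0.7746], [0.3651, 0.2582]], R = [[5.4772, 3.6515], [0.0000, 2.5820]]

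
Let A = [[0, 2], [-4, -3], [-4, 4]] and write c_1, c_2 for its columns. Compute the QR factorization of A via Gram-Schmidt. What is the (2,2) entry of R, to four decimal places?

q_1 = c_1/‖c_1‖ = (0, -4, -4)/5.6569 = (0.0000, -0.7071, -0.7071).
r_{12} = q_1·c_2 = -0.7071.
u_2 = c_2 + 0.7071·q_1 = (2.0000, -3.5000, 3.5000).
r_{22} = ‖u_2‖ = 5.3385.

r_{22} = 5.3385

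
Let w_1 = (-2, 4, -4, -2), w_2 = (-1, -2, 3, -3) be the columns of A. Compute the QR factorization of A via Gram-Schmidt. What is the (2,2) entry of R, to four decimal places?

r_{22} = 4.4045

w_1 = (-2, 4, -4, -2); ‖w_1‖ = 6.3246, so e_1 = (-0.3162, 0.6325, -0.6325, -0.3162).
e_1·w_2 = (-0.3162)·(-1) + 0.6325·(-2) + (-0.6325)·3 + (-0.3162)·(-3) = -1.8974.
u_2 = w_2 + 1.8974·e_1 = (-1.6000, -0.8000, 1.8000, -3.6000).
r_{22} = ‖u_2‖ = 4.4045.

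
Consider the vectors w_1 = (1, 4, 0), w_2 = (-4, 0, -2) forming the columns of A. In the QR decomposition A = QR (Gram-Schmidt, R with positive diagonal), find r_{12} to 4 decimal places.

w_1 = (1, 4, 0); ‖w_1‖ = 4.1231, so e_1 = (0.2425, 0.9701, 0.0000).
r_{12} = e_1·w_2 = -0.9701.

r_{12} = -0.9701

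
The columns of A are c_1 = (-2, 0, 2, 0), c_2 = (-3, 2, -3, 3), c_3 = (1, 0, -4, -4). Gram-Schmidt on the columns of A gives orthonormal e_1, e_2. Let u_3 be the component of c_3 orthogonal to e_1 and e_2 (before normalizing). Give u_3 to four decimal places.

u_3 = (-1.7903, 0.1935, -1.7903, -3.7097)

c_1 = (-2, 0, 2, 0); ‖c_1‖ = 2.8284, so e_1 = (-0.7071, 0.0000, 0.7071, 0.0000).
e_1·c_2 = (-0.7071)·(-3) + 0.0000·2 + 0.7071·(-3) + 0.0000·3 = 0.0000.
u_2 = c_2 + 0.0000·e_1 = (-3.0000, 2.0000, -3.0000, 3.0000).
‖u_2‖ = 5.5678, so e_2 = (-0.5388, 0.3592, -0.5388, 0.5388).
e_1·c_3 = (-0.7071)·1 + 0.0000·0 + 0.7071·(-4) + 0.0000·(-4) = -3.5355; e_2·c_3 = (-0.5388)·1 + 0.3592·0 + (-0.5388)·(-4) + 0.5388·(-4) = -0.5388.
u_3 = c_3 + 3.5355·e_1 + 0.5388·e_2 = (-1.7903, 0.1935, -1.7903, -3.7097).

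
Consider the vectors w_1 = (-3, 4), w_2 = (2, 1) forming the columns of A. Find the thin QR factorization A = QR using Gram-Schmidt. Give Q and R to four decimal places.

w_1 = (-3, 4); ‖w_1‖ = 5.0000, so e_1 = (-0.6000, 0.8000).
e_1·w_2 = (-0.6000)·2 + 0.8000·1 = -0.4000.
u_2 = w_2 + 0.4000·e_1 = (1.7600, 1.3200).
‖u_2‖ = 2.2000, so e_2 = (0.8000, 0.6000).

Q = [[-0.6000, 0.8000], [0.8000, 0.6000]], R = [[5.0000, -0.4000], [0.0000, 2.2000]]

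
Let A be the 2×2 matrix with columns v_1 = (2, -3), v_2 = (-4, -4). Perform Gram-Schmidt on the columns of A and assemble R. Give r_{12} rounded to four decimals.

v_1 = (2, -3); ‖v_1‖ = 3.6056, so q_1 = (0.5547, -0.8321).
r_{12} = q_1·v_2 = 1.1094.

r_{12} = 1.1094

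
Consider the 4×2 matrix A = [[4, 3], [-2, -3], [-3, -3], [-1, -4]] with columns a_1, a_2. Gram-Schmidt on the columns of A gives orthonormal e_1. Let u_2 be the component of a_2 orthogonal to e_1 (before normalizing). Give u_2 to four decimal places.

a_1 = (4, -2, -3, -1); ‖a_1‖ = 5.4772, so e_1 = (0.7303, -0.3651, -0.5477, -0.1826).
e_1·a_2 = 0.7303·3 + (-0.3651)·(-3) + (-0.5477)·(-3) + (-0.1826)·(-4) = 5.6598.
u_2 = a_2 − 5.6598·e_1 = (-1.1333, -0.9333, 0.1000, -2.9667).

u_2 = (-1.1333, -0.9333, 0.1000, -2.9667)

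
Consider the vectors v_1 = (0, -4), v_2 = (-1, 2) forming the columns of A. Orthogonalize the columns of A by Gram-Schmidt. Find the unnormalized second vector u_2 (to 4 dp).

e_1 = v_1/‖v_1‖ = (0, -4)/4.0000 = (0.0000, -1.0000).
r_{12} = e_1·v_2 = -2.0000.
u_2 = v_2 + 2.0000·e_1 = (-1.0000, 0.0000).

u_2 = (-1.0000, 0.0000)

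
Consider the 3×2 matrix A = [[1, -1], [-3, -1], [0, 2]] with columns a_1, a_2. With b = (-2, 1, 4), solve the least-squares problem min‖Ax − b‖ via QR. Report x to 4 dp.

x = (-0.8571, 1.7857)

a_1 = (1, -3, 0); ‖a_1‖ = 3.1623, so q_1 = (0.3162, -0.9487, 0.0000).
q_1·a_2 = 0.3162·(-1) + (-0.9487)·(-1) + 0.0000·2 = 0.6325.
u_2 = a_2 − 0.6325·q_1 = (-1.2000, -0.4000, 2.0000).
‖u_2‖ = 2.3664, so q_2 = (-0.5071, -0.1690, 0.8452).
Qᵀb = (-1.5811, 4.2258).
Back-substitute: x_2 = 4.2258/2.3664 = 1.7857.
x_1 = (-1.5811 − 0.6325·1.7857)/3.1623 = -0.8571.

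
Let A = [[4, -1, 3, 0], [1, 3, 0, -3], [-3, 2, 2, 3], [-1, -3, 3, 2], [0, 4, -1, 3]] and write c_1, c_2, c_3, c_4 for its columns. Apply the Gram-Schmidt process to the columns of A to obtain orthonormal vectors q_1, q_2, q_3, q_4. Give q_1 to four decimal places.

q_1 = (0.7698, 0.1925, -0.5774, -0.1925, 0.0000)

q_1 = c_1/‖c_1‖ = (4, 1, -3, -1, 0)/5.1962 = (0.7698, 0.1925, -0.5774, -0.1925, 0.0000).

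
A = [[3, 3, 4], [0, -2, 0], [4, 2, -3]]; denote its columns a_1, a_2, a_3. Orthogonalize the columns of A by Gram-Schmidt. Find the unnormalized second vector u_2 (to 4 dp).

u_2 = (0.9600, -2.0000, -0.7200)

e_1 = a_1/‖a_1‖ = (3, 0, 4)/5.0000 = (0.6000, 0.0000, 0.8000).
r_{12} = e_1·a_2 = 3.4000.
u_2 = a_2 − 3.4000·e_1 = (0.9600, -2.0000, -0.7200).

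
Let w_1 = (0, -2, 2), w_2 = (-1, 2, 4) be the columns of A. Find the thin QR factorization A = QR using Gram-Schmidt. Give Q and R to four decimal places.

Q = [[0.0000, -0.2294], [-0.7071, 0.6882], [0.7071, 0.6882]], R = [[2.8284, 1.4142], [0.0000, 4.3589]]

w_1 = (0, -2, 2); ‖w_1‖ = 2.8284, so q_1 = (0.0000, -0.7071, 0.7071).
q_1·w_2 = 0.0000·(-1) + (-0.7071)·2 + 0.7071·4 = 1.4142.
u_2 = w_2 − 1.4142·q_1 = (-1.0000, 3.0000, 3.0000).
‖u_2‖ = 4.3589, so q_2 = (-0.2294, 0.6882, 0.6882).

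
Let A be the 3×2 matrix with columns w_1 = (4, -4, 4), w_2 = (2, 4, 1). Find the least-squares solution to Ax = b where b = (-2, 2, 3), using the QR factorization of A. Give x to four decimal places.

x = (-0.0565, 0.3226)

q_1 = w_1/‖w_1‖ = (4, -4, 4)/6.9282 = (0.5774, -0.5774, 0.5774).
r_{12} = q_1·w_2 = -0.5774.
u_2 = w_2 + 0.5774·q_1 = (2.3333, 3.6667, 1.3333).
‖u_2‖ = 4.5461, so q_2 = (0.5133, 0.8066, 0.2933).
Qᵀb = (-0.5774, 1.4665).
Back-substitute: x_2 = 1.4665/4.5461 = 0.3226.
x_1 = (-0.5774 + 0.5774·0.3226)/6.9282 = -0.0565.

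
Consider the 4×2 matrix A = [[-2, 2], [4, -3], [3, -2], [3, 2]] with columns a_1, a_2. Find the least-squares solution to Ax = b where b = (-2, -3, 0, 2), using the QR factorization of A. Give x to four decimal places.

x = (0.1882, 0.5720)

e_1 = a_1/‖a_1‖ = (-2, 4, 3, 3)/6.1644 = (-0.3244, 0.6489, 0.4867, 0.4867).
r_{12} = e_1·a_2 = -2.5955.
u_2 = a_2 + 2.5955·e_1 = (1.1579, -1.3158, -0.7368, 3.2632).
‖u_2‖ = 3.7767, so e_2 = (0.3066, -0.3484, -0.1951, 0.8640).
Qᵀb = (-0.3244, 2.1601).
Back-substitute: x_2 = 2.1601/3.7767 = 0.5720.
x_1 = (-0.3244 + 2.5955·0.5720)/6.1644 = 0.1882.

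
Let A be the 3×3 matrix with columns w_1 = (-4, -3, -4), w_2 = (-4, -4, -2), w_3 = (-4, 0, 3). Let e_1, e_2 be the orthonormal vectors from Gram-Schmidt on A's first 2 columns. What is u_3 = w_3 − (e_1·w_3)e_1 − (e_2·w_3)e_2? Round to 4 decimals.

e_1 = w_1/‖w_1‖ = (-4, -3, -4)/6.4031 = (-0.6247, -0.4685, -0.6247).
r_{12} = e_1·w_2 = 5.6223.
u_2 = w_2 − 5.6223·e_1 = (-0.4878, -1.3659, 1.5122).
‖u_2‖ = 2.0953, so e_2 = (-0.2328, -0.6519, 0.7217).
r_{13} = e_1·w_3 = 0.6247; r_{23} = e_2·w_3 = 3.0964.
u_3 = w_3 − 0.6247·e_1 − 3.0964·e_2 = (-2.8889, 2.3111, 1.1556).

u_3 = (-2.8889, 2.3111, 1.1556)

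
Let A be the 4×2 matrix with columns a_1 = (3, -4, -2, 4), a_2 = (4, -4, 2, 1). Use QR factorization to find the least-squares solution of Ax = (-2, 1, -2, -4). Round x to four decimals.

e_1 = a_1/‖a_1‖ = (3, -4, -2, 4)/6.7082 = (0.4472, -0.5963, -0.2981, 0.5963).
r_{12} = e_1·a_2 = 4.1740.
u_2 = a_2 − 4.1740·e_1 = (2.1333, -1.5111, 3.2444, -1.4889).
‖u_2‖ = 4.4247, so e_2 = (0.4821, -0.3415, 0.7333, -0.3365).
Qᵀb = (-3.2796, -1.4263).
Back-substitute: x_2 = -1.4263/4.4247 = -0.3224.
x_1 = (-3.2796 − 4.1740·(-0.3224))/6.7082 = -0.2883.

x = (-0.2883, -0.3224)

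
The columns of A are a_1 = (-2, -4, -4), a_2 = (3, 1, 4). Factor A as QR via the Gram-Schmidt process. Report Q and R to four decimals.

Q = [[-0.3333, 0.5788], [-0.6667, -0.7029], [-0.6667, 0.4134]], R = [[6.0000, -4.3333], [0.0000, 2.6874]]

q_1 = a_1/‖a_1‖ = (-2, -4, -4)/6.0000 = (-0.3333, -0.6667, -0.6667).
r_{12} = q_1·a_2 = -4.3333.
u_2 = a_2 + 4.3333·q_1 = (1.5556, -1.8889, 1.1111).
‖u_2‖ = 2.6874, so q_2 = (0.5788, -0.7029, 0.4134).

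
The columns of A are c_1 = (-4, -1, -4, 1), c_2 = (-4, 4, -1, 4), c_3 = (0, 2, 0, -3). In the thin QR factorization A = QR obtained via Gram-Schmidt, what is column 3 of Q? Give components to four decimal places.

e_3 = (-0.1816, 0.5670, -0.1572, -0.7879)

c_1 = (-4, -1, -4, 1); ‖c_1‖ = 5.8310, so e_1 = (-0.6860, -0.1715, -0.6860, 0.1715).
e_1·c_2 = (-0.6860)·(-4) + (-0.1715)·4 + (-0.6860)·(-1) + 0.1715·4 = 3.4300.
u_2 = c_2 − 3.4300·e_1 = (-1.6471, 4.5882, 1.3529, 3.4118).
‖u_2‖ = 6.1021, so e_2 = (-0.2699, 0.7519, 0.2217, 0.5591).
e_1·c_3 = (-0.6860)·0 + (-0.1715)·2 + (-0.6860)·0 + 0.1715·(-3) = -0.8575; e_2·c_3 = (-0.2699)·0 + 0.7519·2 + 0.2217·0 + 0.5591·(-3) = -0.1735.
u_3 = c_3 + 0.8575·e_1 + 0.1735·e_2 = (-0.6351, 1.9834, -0.5498, -2.7559).
‖u_3‖ = 3.4978, so e_3 = (-0.1816, 0.5670, -0.1572, -0.7879).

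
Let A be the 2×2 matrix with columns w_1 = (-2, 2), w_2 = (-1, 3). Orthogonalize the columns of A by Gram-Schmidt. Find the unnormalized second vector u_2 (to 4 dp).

u_2 = (1.0000, 1.0000)

w_1 = (-2, 2); ‖w_1‖ = 2.8284, so q_1 = (-0.7071, 0.7071).
q_1·w_2 = (-0.7071)·(-1) + 0.7071·3 = 2.8284.
u_2 = w_2 − 2.8284·q_1 = (1.0000, 1.0000).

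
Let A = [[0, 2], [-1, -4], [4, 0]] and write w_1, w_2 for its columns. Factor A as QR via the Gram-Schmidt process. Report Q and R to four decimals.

e_1 = w_1/‖w_1‖ = (0, -1, 4)/4.1231 = (0.0000, -0.2425, 0.9701).
r_{12} = e_1·w_2 = 0.9701.
u_2 = w_2 − 0.9701·e_1 = (2.0000, -3.7647, -0.9412).
‖u_2‖ = 4.3656, so e_2 = (0.4581, -0.8623, -0.2156).

Q = [[0.0000, 0.4581], [-0.2425, -0.8623], [0.9701, -0.2156]], R = [[4.1231, 0.9701], [0.0000, 4.3656]]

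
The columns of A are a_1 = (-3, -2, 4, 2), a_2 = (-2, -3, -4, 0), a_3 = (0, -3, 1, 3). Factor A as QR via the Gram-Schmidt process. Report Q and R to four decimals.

a_1 = (-3, -2, 4, 2); ‖a_1‖ = 5.7446, so q_1 = (-0.5222, -0.3482, 0.6963, 0.3482).
q_1·a_2 = (-0.5222)·(-2) + (-0.3482)·(-3) + 0.6963·(-4) + 0.3482·0 = -0.6963.
u_2 = a_2 + 0.6963·q_1 = (-2.3636, -3.2424, -3.5152, 0.2424).
‖u_2‖ = 5.3400, so q_2 = (-0.4426, -0.6072, -0.6583, 0.0454).
q_1·a_3 = (-0.5222)·0 + (-0.3482)·(-3) + 0.6963·1 + 0.3482·3 = 2.7852; q_2·a_3 = (-0.4426)·0 + (-0.6072)·(-3) + (-0.6583)·1 + 0.0454·3 = 1.2995.
u_3 = a_3 − 2.7852·q_1 − 1.2995·q_2 = (2.0298, -1.2412, -0.0840, 1.9713).
‖u_3‖ = 3.0909, so q_3 = (0.6567, -0.4016, -0.0272, 0.6378).

Q = [[-0.5222, -0.4426, 0.6567], [-0.3482, -0.6072, -0.4016], [0.6963, -0.6583, -0.0272], [0.3482, 0.0454, 0.6378]], R = [[5.7446, -0.6963, 2.7852], [0.0000, 5.3400, 1.2995], [0.0000, 0.0000, 3.0909]]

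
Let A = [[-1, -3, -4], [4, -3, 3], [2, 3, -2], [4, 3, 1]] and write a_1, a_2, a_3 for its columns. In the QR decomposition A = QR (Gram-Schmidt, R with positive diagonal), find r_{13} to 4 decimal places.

a_1 = (-1, 4, 2, 4); ‖a_1‖ = 6.0828, so e_1 = (-0.1644, 0.6576, 0.3288, 0.6576).
r_{13} = e_1·a_3 = 2.6304.

r_{13} = 2.6304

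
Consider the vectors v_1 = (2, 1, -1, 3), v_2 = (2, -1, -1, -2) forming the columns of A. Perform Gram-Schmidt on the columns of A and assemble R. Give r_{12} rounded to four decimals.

r_{12} = -0.5164

q_1 = v_1/‖v_1‖ = (2, 1, -1, 3)/3.8730 = (0.5164, 0.2582, -0.2582, 0.7746).
r_{12} = q_1·v_2 = -0.5164.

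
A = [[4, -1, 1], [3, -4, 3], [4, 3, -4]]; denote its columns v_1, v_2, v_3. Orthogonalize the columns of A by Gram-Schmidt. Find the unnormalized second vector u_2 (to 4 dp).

u_2 = (-0.6098, -3.7073, 3.3902)

q_1 = v_1/‖v_1‖ = (4, 3, 4)/6.4031 = (0.6247, 0.4685, 0.6247).
r_{12} = q_1·v_2 = -0.6247.
u_2 = v_2 + 0.6247·q_1 = (-0.6098, -3.7073, 3.3902).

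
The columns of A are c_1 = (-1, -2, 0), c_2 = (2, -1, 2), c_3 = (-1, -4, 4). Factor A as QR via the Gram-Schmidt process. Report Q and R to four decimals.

Q = [[-0.4472, 0.6667, -0.5963], [-0.8944, -0.3333, 0.2981], [0.0000, 0.6667, 0.7454]], R = [[2.2361, 0.0000, 4.0249], [0.0000, 3.0000, 3.3333], [0.0000, 0.0000, 2.3851]]

c_1 = (-1, -2, 0); ‖c_1‖ = 2.2361, so e_1 = (-0.4472, -0.8944, 0.0000).
e_1·c_2 = (-0.4472)·2 + (-0.8944)·(-1) + 0.0000·2 = 0.0000.
u_2 = c_2 + 0.0000·e_1 = (2.0000, -1.0000, 2.0000).
‖u_2‖ = 3.0000, so e_2 = (0.6667, -0.3333, 0.6667).
e_1·c_3 = (-0.4472)·(-1) + (-0.8944)·(-4) + 0.0000·4 = 4.0249; e_2·c_3 = 0.6667·(-1) + (-0.3333)·(-4) + 0.6667·4 = 3.3333.
u_3 = c_3 − 4.0249·e_1 − 3.3333·e_2 = (-1.4222, 0.7111, 1.7778).
‖u_3‖ = 2.3851, so e_3 = (-0.5963, 0.2981, 0.7454).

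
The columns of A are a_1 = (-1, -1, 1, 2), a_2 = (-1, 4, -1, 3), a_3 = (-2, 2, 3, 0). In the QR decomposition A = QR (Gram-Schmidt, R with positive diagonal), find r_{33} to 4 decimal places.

r_{33} = 3.7797

a_1 = (-1, -1, 1, 2); ‖a_1‖ = 2.6458, so e_1 = (-0.3780, -0.3780, 0.3780, 0.7559).
e_1·a_2 = (-0.3780)·(-1) + (-0.3780)·4 + 0.3780·(-1) + 0.7559·3 = 0.7559.
u_2 = a_2 − 0.7559·e_1 = (-0.7143, 4.2857, -1.2857, 2.4286).
‖u_2‖ = 5.1409, so e_2 = (-0.1389, 0.8337, -0.2501, 0.4724).
e_1·a_3 = (-0.3780)·(-2) + (-0.3780)·2 + 0.3780·3 + 0.7559·0 = 1.1339; e_2·a_3 = (-0.1389)·(-2) + 0.8337·2 + (-0.2501)·3 + 0.4724·0 = 1.1949.
u_3 = a_3 − 1.1339·e_1 − 1.1949·e_2 = (-1.4054, 1.4324, 2.8703, -1.4216).
r_{33} = ‖u_3‖ = 3.7797.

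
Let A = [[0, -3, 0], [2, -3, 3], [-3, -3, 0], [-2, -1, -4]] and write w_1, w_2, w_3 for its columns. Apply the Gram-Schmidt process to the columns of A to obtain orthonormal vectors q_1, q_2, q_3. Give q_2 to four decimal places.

w_1 = (0, 2, -3, -2); ‖w_1‖ = 4.1231, so q_1 = (0.0000, 0.4851, -0.7276, -0.4851).
q_1·w_2 = 0.0000·(-3) + 0.4851·(-3) + (-0.7276)·(-3) + (-0.4851)·(-1) = 1.2127.
u_2 = w_2 − 1.2127·q_1 = (-3.0000, -3.5882, -2.1176, -0.4118).
‖u_2‖ = 5.1507, so q_2 = (-0.5824, -0.6967, -0.4111, -0.0799).

q_2 = (-0.5824, -0.6967, -0.4111, -0.0799)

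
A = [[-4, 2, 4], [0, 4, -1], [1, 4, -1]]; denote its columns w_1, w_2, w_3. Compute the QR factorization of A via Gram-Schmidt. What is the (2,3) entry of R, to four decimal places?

e_1 = w_1/‖w_1‖ = (-4, 0, 1)/4.1231 = (-0.9701, 0.0000, 0.2425).
r_{12} = e_1·w_2 = -0.9701.
u_2 = w_2 + 0.9701·e_1 = (1.0588, 4.0000, 4.2353).
‖u_2‖ = 5.9210, so e_2 = (0.1788, 0.6756, 0.7153).
r_{23} = e_2·w_3 = -0.6756.

r_{23} = -0.6756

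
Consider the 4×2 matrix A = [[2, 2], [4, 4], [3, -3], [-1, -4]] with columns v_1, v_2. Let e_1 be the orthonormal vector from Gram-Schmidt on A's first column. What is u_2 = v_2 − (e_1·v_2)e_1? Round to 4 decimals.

e_1 = v_1/‖v_1‖ = (2, 4, 3, -1)/5.4772 = (0.3651, 0.7303, 0.5477, -0.1826).
r_{12} = e_1·v_2 = 2.7386.
u_2 = v_2 − 2.7386·e_1 = (1.0000, 2.0000, -4.5000, -3.5000).

u_2 = (1.0000, 2.0000, -4.5000, -3.5000)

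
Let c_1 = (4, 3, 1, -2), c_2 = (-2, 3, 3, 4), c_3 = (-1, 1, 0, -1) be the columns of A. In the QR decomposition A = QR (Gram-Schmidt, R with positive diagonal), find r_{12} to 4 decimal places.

r_{12} = -0.7303

c_1 = (4, 3, 1, -2); ‖c_1‖ = 5.4772, so e_1 = (0.7303, 0.5477, 0.1826, -0.3651).
r_{12} = e_1·c_2 = -0.7303.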